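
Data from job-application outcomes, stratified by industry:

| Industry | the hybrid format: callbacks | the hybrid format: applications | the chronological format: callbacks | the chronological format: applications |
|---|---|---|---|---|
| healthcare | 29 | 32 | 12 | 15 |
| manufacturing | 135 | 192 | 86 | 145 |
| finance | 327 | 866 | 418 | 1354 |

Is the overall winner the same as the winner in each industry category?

Yes

Healthcare: the hybrid format 29/32 = 90.6%, the chronological format 12/15 = 80.0% → the hybrid format
Manufacturing: the hybrid format 135/192 = 70.3%, the chronological format 86/145 = 59.3% → the hybrid format
Finance: the hybrid format 327/866 = 37.8%, the chronological format 418/1354 = 30.9% → the hybrid format
Overall: the hybrid format 491/1090 = 45.0%, the chronological format 516/1514 = 34.1% → the hybrid format
The hybrid format wins overall and in every industry group — no reversal.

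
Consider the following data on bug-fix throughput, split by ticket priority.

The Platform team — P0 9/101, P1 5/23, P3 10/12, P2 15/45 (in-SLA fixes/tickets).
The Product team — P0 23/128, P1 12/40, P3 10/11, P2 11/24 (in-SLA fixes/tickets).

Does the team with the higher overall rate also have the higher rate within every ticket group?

P0: the Platform team 9/101 = 8.9%, the Product team 23/128 = 18.0% → the Product team
P1: the Platform team 5/23 = 21.7%, the Product team 12/40 = 30.0% → the Product team
P3: the Platform team 10/12 = 83.3%, the Product team 10/11 = 90.9% → the Product team
P2: the Platform team 15/45 = 33.3%, the Product team 11/24 = 45.8% → the Product team
Overall: the Platform team 39/181 = 21.5%, the Product team 56/203 = 27.6% → the Product team
The Product team wins overall and in every ticket group — no reversal.

Yes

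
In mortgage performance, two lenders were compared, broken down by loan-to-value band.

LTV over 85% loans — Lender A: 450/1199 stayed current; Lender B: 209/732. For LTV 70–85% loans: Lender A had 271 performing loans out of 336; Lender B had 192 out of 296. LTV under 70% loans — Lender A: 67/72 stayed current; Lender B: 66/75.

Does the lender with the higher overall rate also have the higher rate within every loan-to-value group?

Yes

LTV over 85%: Lender A 450/1199 = 37.5%, Lender B 209/732 = 28.6% → Lender A
LTV 70–85%: Lender A 271/336 = 80.7%, Lender B 192/296 = 64.9% → Lender A
LTV under 70%: Lender A 67/72 = 93.1%, Lender B 66/75 = 88.0% → Lender A
Overall: Lender A 788/1607 = 49.0%, Lender B 467/1103 = 42.3% → Lender A
Lender A wins overall and in every loan-to-value group — no reversal.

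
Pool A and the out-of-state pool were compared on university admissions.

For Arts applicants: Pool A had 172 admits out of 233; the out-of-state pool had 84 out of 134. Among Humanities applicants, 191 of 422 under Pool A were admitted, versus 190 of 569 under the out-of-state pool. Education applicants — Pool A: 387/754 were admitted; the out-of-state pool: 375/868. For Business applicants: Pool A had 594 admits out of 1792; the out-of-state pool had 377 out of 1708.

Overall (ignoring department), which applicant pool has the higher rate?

Pool A

Arts: Pool A 172/233 = 73.8%, the out-of-state pool 84/134 = 62.7% → Pool A
Humanities: Pool A 191/422 = 45.3%, the out-of-state pool 190/569 = 33.4% → Pool A
Education: Pool A 387/754 = 51.3%, the out-of-state pool 375/868 = 43.2% → Pool A
Business: Pool A 594/1792 = 33.1%, the out-of-state pool 377/1708 = 22.1% → Pool A
Overall: Pool A 1344/3201 = 42.0%, the out-of-state pool 1026/3279 = 31.3% → Pool A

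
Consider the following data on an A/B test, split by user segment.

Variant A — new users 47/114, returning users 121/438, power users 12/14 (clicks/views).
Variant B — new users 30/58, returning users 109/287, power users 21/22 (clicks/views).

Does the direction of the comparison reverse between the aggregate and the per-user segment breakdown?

No

New users: Variant A 47/114 = 41.2%, Variant B 30/58 = 51.7% → Variant B
Returning users: Variant A 121/438 = 27.6%, Variant B 109/287 = 38.0% → Variant B
Power users: Variant A 12/14 = 85.7%, Variant B 21/22 = 95.5% → Variant B
Overall: Variant A 180/566 = 31.8%, Variant B 160/367 = 43.6% → Variant B
Variant B wins overall and in every user group — no reversal.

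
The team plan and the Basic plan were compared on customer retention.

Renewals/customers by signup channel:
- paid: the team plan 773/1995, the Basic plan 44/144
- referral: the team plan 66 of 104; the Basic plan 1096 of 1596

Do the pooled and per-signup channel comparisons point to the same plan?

No

Paid: the team plan 773/1995 = 38.7%, the Basic plan 44/144 = 30.6% → the team plan
Referral: the team plan 66/104 = 63.5%, the Basic plan 1096/1596 = 68.7% → the Basic plan
Overall: the team plan 839/2099 = 40.0%, the Basic plan 1140/1740 = 65.5% → the Basic plan
Neither sweeps: the team plan wins 1 of 2 groups, the Basic plan wins 1. The Basic plan wins overall but not every group — no Simpson reversal.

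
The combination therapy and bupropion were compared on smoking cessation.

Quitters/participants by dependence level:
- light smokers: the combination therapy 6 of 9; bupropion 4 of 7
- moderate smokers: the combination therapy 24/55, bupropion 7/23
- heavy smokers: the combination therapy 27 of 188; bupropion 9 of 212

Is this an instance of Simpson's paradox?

Light smokers: the combination therapy 6/9 = 66.7%, bupropion 4/7 = 57.1% → the combination therapy
Moderate smokers: the combination therapy 24/55 = 43.6%, bupropion 7/23 = 30.4% → the combination therapy
Heavy smokers: the combination therapy 27/188 = 14.4%, bupropion 9/212 = 4.2% → the combination therapy
Overall: the combination therapy 57/252 = 22.6%, bupropion 20/242 = 8.3% → the combination therapy
The combination therapy wins overall and in every dependence group — no reversal.

No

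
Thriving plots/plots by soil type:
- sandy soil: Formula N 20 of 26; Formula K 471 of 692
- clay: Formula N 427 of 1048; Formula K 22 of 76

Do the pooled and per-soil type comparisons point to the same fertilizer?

Sandy soil: Formula N 20/26 = 76.9%, Formula K 471/692 = 68.1% → Formula N
Clay: Formula N 427/1048 = 40.7%, Formula K 22/76 = 28.9% → Formula N
Overall: Formula N 447/1074 = 41.6%, Formula K 493/768 = 64.2% → Formula K
Formula N wins each soil group but Formula K wins overall — the comparison reverses. Formula N's plots skew toward clay, which has a lower base rate.

No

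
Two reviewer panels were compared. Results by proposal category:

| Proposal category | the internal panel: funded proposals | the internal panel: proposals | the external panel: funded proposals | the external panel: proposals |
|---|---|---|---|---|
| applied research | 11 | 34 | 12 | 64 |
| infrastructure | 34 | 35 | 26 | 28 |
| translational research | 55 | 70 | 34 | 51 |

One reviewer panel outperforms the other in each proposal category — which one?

Applied research: the internal panel 11/34 = 32.4%, the external panel 12/64 = 18.8% → the internal panel
Infrastructure: the internal panel 34/35 = 97.1%, the external panel 26/28 = 92.9% → the internal panel
Translational research: the internal panel 55/70 = 78.6%, the external panel 34/51 = 66.7% → the internal panel
The internal panel has the higher rate in all 3 groups.

the internal panel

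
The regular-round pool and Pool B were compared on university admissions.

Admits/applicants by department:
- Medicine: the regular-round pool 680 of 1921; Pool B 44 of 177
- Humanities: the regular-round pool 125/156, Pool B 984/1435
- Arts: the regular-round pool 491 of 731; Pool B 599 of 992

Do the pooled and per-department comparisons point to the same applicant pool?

Medicine: the regular-round pool 680/1921 = 35.4%, Pool B 44/177 = 24.9% → the regular-round pool
Humanities: the regular-round pool 125/156 = 80.1%, Pool B 984/1435 = 68.6% → the regular-round pool
Arts: the regular-round pool 491/731 = 67.2%, Pool B 599/992 = 60.4% → the regular-round pool
Overall: the regular-round pool 1296/2808 = 46.2%, Pool B 1627/2604 = 62.5% → Pool B
The regular-round pool wins each department group but Pool B wins overall — the comparison reverses. The regular-round pool's applicants skew toward Medicine, which has a lower base rate.

No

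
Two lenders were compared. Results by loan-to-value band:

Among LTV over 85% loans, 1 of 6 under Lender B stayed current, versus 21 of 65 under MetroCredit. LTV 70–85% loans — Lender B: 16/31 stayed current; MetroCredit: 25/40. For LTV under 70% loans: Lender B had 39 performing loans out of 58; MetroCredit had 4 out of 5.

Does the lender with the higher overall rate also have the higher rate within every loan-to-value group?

LTV over 85%: Lender B 1/6 = 16.7%, MetroCredit 21/65 = 32.3% → MetroCredit
LTV 70–85%: Lender B 16/31 = 51.6%, MetroCredit 25/40 = 62.5% → MetroCredit
LTV under 70%: Lender B 39/58 = 67.2%, MetroCredit 4/5 = 80.0% → MetroCredit
Overall: Lender B 56/95 = 58.9%, MetroCredit 50/110 = 45.5% → Lender B
MetroCredit wins each loan-to-value group but Lender B wins overall — the comparison reverses. MetroCredit's loans skew toward LTV over 85%, which has a lower base rate.

No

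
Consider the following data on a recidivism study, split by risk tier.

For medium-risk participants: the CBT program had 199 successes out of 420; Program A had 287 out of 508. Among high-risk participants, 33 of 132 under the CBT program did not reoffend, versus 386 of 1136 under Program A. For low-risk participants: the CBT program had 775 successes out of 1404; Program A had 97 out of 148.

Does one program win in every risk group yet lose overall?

Medium-risk: the CBT program 199/420 = 47.4%, Program A 287/508 = 56.5% → Program A
High-risk: the CBT program 33/132 = 25.0%, Program A 386/1136 = 34.0% → Program A
Low-risk: the CBT program 775/1404 = 55.2%, Program A 97/148 = 65.5% → Program A
Overall: the CBT program 1007/1956 = 51.5%, Program A 770/1792 = 43.0% → the CBT program
Program A wins each risk group but the CBT program wins overall — the comparison reverses. Program A's participants skew toward high-risk, which has a lower base rate.

Yes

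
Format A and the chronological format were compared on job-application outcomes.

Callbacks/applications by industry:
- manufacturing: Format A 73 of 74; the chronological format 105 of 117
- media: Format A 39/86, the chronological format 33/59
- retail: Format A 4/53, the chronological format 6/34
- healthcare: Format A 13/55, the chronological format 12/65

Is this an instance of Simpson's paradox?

No

Manufacturing: Format A 73/74 = 98.6%, the chronological format 105/117 = 89.7% → Format A
Media: Format A 39/86 = 45.3%, the chronological format 33/59 = 55.9% → the chronological format
Retail: Format A 4/53 = 7.5%, the chronological format 6/34 = 17.6% → the chronological format
Healthcare: Format A 13/55 = 23.6%, the chronological format 12/65 = 18.5% → Format A
Overall: Format A 129/268 = 48.1%, the chronological format 156/275 = 56.7% → the chronological format
Neither sweeps: Format A wins 2 of 4 groups, the chronological format wins 2. The chronological format wins overall but not every group — no Simpson reversal.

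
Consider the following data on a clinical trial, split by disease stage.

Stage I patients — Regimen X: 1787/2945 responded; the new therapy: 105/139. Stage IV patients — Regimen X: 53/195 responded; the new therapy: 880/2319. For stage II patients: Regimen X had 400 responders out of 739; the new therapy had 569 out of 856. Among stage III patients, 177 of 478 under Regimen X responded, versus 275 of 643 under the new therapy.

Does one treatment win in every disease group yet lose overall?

Stage I: Regimen X 1787/2945 = 60.7%, the new therapy 105/139 = 75.5% → the new therapy
Stage IV: Regimen X 53/195 = 27.2%, the new therapy 880/2319 = 37.9% → the new therapy
Stage II: Regimen X 400/739 = 54.1%, the new therapy 569/856 = 66.5% → the new therapy
Stage III: Regimen X 177/478 = 37.0%, the new therapy 275/643 = 42.8% → the new therapy
Overall: Regimen X 2417/4357 = 55.5%, the new therapy 1829/3957 = 46.2% → Regimen X
The new therapy wins each disease group but Regimen X wins overall — the comparison reverses. The new therapy's patients skew toward stage IV, which has a lower base rate.

Yes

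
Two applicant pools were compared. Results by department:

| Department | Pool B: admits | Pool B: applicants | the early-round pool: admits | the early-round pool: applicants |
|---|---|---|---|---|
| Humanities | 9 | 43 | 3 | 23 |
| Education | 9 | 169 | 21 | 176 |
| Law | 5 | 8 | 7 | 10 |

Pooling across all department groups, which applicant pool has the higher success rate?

the early-round pool

Humanities: Pool B 9/43 = 20.9%, the early-round pool 3/23 = 13.0% → Pool B
Education: Pool B 9/169 = 5.3%, the early-round pool 21/176 = 11.9% → the early-round pool
Law: Pool B 5/8 = 62.5%, the early-round pool 7/10 = 70.0% → the early-round pool
Overall: Pool B 23/220 = 10.5%, the early-round pool 31/209 = 14.8% → the early-round pool
(Neither sweeps every department group, but the early-round pool has the higher pooled rate.)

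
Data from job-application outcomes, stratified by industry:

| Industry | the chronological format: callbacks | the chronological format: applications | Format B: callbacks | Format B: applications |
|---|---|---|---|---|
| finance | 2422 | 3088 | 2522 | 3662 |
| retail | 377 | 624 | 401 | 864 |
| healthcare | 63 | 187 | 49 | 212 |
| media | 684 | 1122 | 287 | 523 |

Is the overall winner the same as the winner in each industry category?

Yes

Finance: the chronological format 2422/3088 = 78.4%, Format B 2522/3662 = 68.9% → the chronological format
Retail: the chronological format 377/624 = 60.4%, Format B 401/864 = 46.4% → the chronological format
Healthcare: the chronological format 63/187 = 33.7%, Format B 49/212 = 23.1% → the chronological format
Media: the chronological format 684/1122 = 61.0%, Format B 287/523 = 54.9% → the chronological format
Overall: the chronological format 3546/5021 = 70.6%, Format B 3259/5261 = 61.9% → the chronological format
The chronological format wins overall and in every industry group — no reversal.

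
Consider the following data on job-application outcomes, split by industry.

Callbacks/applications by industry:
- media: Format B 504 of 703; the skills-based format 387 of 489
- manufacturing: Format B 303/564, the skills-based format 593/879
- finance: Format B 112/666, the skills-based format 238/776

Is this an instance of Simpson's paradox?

Media: Format B 504/703 = 71.7%, the skills-based format 387/489 = 79.1% → the skills-based format
Manufacturing: Format B 303/564 = 53.7%, the skills-based format 593/879 = 67.5% → the skills-based format
Finance: Format B 112/666 = 16.8%, the skills-based format 238/776 = 30.7% → the skills-based format
Overall: Format B 919/1933 = 47.5%, the skills-based format 1218/2144 = 56.8% → the skills-based format
The skills-based format wins overall and in every industry group — no reversal.

No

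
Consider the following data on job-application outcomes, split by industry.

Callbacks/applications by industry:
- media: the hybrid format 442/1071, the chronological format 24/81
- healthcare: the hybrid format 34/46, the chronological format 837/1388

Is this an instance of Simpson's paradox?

Yes

Media: the hybrid format 442/1071 = 41.3%, the chronological format 24/81 = 29.6% → the hybrid format
Healthcare: the hybrid format 34/46 = 73.9%, the chronological format 837/1388 = 60.3% → the hybrid format
Overall: the hybrid format 476/1117 = 42.6%, the chronological format 861/1469 = 58.6% → the chronological format
The hybrid format wins each industry group but the chronological format wins overall — the comparison reverses. The hybrid format's applications skew toward media, which has a lower base rate.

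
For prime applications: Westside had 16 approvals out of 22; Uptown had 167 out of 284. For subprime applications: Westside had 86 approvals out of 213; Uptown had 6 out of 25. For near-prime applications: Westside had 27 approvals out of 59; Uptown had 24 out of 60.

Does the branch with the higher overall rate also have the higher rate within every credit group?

Prime: Westside 16/22 = 72.7%, Uptown 167/284 = 58.8% → Westside
Subprime: Westside 86/213 = 40.4%, Uptown 6/25 = 24.0% → Westside
Near-prime: Westside 27/59 = 45.8%, Uptown 24/60 = 40.0% → Westside
Overall: Westside 129/294 = 43.9%, Uptown 197/369 = 53.4% → Uptown
Westside wins each credit group but Uptown wins overall — the comparison reverses. Westside's applications skew toward subprime, which has a lower base rate.

No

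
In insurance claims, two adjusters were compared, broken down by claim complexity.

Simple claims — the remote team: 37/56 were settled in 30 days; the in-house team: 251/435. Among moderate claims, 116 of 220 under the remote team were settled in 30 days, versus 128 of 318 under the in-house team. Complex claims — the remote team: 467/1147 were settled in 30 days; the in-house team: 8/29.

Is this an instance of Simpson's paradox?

Simple: the remote team 37/56 = 66.1%, the in-house team 251/435 = 57.7% → the remote team
Moderate: the remote team 116/220 = 52.7%, the in-house team 128/318 = 40.3% → the remote team
Complex: the remote team 467/1147 = 40.7%, the in-house team 8/29 = 27.6% → the remote team
Overall: the remote team 620/1423 = 43.6%, the in-house team 387/782 = 49.5% → the in-house team
The remote team wins each claim group but the in-house team wins overall — the comparison reverses. The remote team's claims skew toward complex, which has a lower base rate.

Yes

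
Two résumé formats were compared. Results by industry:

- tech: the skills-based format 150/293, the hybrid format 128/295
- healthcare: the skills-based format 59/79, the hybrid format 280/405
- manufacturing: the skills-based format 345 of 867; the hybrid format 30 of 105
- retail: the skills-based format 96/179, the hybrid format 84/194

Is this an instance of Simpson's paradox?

Tech: the skills-based format 150/293 = 51.2%, the hybrid format 128/295 = 43.4% → the skills-based format
Healthcare: the skills-based format 59/79 = 74.7%, the hybrid format 280/405 = 69.1% → the skills-based format
Manufacturing: the skills-based format 345/867 = 39.8%, the hybrid format 30/105 = 28.6% → the skills-based format
Retail: the skills-based format 96/179 = 53.6%, the hybrid format 84/194 = 43.3% → the skills-based format
Overall: the skills-based format 650/1418 = 45.8%, the hybrid format 522/999 = 52.3% → the hybrid format
The skills-based format wins each industry group but the hybrid format wins overall — the comparison reverses. The skills-based format's applications skew toward manufacturing, which has a lower base rate.

Yes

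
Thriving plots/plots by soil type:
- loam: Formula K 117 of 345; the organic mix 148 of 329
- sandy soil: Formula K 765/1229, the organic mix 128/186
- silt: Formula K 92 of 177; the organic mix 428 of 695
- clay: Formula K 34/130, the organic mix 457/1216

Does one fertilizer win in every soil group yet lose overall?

Yes

Loam: Formula K 117/345 = 33.9%, the organic mix 148/329 = 45.0% → the organic mix
Sandy soil: Formula K 765/1229 = 62.2%, the organic mix 128/186 = 68.8% → the organic mix
Silt: Formula K 92/177 = 52.0%, the organic mix 428/695 = 61.6% → the organic mix
Clay: Formula K 34/130 = 26.2%, the organic mix 457/1216 = 37.6% → the organic mix
Overall: Formula K 1008/1881 = 53.6%, the organic mix 1161/2426 = 47.9% → Formula K
The organic mix wins each soil group but Formula K wins overall — the comparison reverses. The organic mix's plots skew toward clay, which has a lower base rate.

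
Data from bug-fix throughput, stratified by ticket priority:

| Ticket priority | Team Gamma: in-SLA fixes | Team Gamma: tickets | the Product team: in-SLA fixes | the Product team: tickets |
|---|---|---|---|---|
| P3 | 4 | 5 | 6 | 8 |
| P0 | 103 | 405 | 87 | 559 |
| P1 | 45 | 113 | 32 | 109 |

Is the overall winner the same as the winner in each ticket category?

P3: Team Gamma 4/5 = 80.0%, the Product team 6/8 = 75.0% → Team Gamma
P0: Team Gamma 103/405 = 25.4%, the Product team 87/559 = 15.6% → Team Gamma
P1: Team Gamma 45/113 = 39.8%, the Product team 32/109 = 29.4% → Team Gamma
Overall: Team Gamma 152/523 = 29.1%, the Product team 125/676 = 18.5% → Team Gamma
Team Gamma wins overall and in every ticket group — no reversal.

Yes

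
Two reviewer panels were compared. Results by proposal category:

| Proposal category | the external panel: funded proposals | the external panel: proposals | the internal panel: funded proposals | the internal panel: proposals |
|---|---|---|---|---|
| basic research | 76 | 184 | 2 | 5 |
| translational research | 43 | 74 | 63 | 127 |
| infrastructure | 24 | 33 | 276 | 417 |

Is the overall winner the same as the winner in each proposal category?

Basic research: the external panel 76/184 = 41.3%, the internal panel 2/5 = 40.0% → the external panel
Translational research: the external panel 43/74 = 58.1%, the internal panel 63/127 = 49.6% → the external panel
Infrastructure: the external panel 24/33 = 72.7%, the internal panel 276/417 = 66.2% → the external panel
Overall: the external panel 143/291 = 49.1%, the internal panel 341/549 = 62.1% → the internal panel
The external panel wins each proposal group but the internal panel wins overall — the comparison reverses. The external panel's proposals skew toward basic research, which has a lower base rate.

No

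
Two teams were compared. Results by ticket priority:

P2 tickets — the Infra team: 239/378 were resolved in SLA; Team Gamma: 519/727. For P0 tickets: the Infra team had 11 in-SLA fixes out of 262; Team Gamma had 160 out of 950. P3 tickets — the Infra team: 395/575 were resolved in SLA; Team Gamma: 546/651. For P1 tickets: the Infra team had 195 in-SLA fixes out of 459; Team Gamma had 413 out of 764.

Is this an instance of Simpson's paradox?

P2: the Infra team 239/378 = 63.2%, Team Gamma 519/727 = 71.4% → Team Gamma
P0: the Infra team 11/262 = 4.2%, Team Gamma 160/950 = 16.8% → Team Gamma
P3: the Infra team 395/575 = 68.7%, Team Gamma 546/651 = 83.9% → Team Gamma
P1: the Infra team 195/459 = 42.5%, Team Gamma 413/764 = 54.1% → Team Gamma
Overall: the Infra team 840/1674 = 50.2%, Team Gamma 1638/3092 = 53.0% → Team Gamma
Team Gamma wins overall and in every ticket group — no reversal.

No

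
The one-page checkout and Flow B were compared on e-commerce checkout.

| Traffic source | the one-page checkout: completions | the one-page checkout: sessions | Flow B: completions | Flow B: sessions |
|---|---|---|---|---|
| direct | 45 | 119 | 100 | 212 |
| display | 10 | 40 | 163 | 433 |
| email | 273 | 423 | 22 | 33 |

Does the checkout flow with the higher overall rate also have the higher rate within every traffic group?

No

Direct: the one-page checkout 45/119 = 37.8%, Flow B 100/212 = 47.2% → Flow B
Display: the one-page checkout 10/40 = 25.0%, Flow B 163/433 = 37.6% → Flow B
Email: the one-page checkout 273/423 = 64.5%, Flow B 22/33 = 66.7% → Flow B
Overall: the one-page checkout 328/582 = 56.4%, Flow B 285/678 = 42.0% → the one-page checkout
Flow B wins each traffic group but the one-page checkout wins overall — the comparison reverses. Flow B's sessions skew toward display, which has a lower base rate.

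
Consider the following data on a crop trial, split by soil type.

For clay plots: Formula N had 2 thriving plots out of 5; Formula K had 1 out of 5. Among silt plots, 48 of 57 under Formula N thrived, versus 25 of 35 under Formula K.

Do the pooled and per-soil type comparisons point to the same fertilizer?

Clay: Formula N 2/5 = 40.0%, Formula K 1/5 = 20.0% → Formula N
Silt: Formula N 48/57 = 84.2%, Formula K 25/35 = 71.4% → Formula N
Overall: Formula N 50/62 = 80.6%, Formula K 26/40 = 65.0% → Formula N
Formula N wins overall and in every soil group — no reversal.

Yes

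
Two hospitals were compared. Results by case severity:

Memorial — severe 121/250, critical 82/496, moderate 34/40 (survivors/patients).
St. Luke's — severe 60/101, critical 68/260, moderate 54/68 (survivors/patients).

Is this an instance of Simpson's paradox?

Severe: Memorial 121/250 = 48.4%, St. Luke's 60/101 = 59.4% → St. Luke's
Critical: Memorial 82/496 = 16.5%, St. Luke's 68/260 = 26.2% → St. Luke's
Moderate: Memorial 34/40 = 85.0%, St. Luke's 54/68 = 79.4% → Memorial
Overall: Memorial 237/786 = 30.2%, St. Luke's 182/429 = 42.4% → St. Luke's
Neither sweeps: Memorial wins 1 of 3 groups, St. Luke's wins 2. St. Luke's wins overall but not every group — no Simpson reversal.

No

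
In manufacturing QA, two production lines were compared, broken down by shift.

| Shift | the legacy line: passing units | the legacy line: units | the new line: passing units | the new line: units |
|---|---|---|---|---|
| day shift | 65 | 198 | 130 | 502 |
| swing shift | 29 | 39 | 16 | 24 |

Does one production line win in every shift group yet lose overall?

Day shift: the legacy line 65/198 = 32.8%, the new line 130/502 = 25.9% → the legacy line
Swing shift: the legacy line 29/39 = 74.4%, the new line 16/24 = 66.7% → the legacy line
Overall: the legacy line 94/237 = 39.7%, the new line 146/526 = 27.8% → the legacy line
The legacy line wins overall and in every shift group — no reversal.

No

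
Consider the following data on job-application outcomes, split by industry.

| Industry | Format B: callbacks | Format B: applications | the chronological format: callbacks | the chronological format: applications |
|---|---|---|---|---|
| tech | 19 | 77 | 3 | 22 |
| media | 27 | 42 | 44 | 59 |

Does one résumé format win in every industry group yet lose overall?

No

Tech: Format B 19/77 = 24.7%, the chronological format 3/22 = 13.6% → Format B
Media: Format B 27/42 = 64.3%, the chronological format 44/59 = 74.6% → the chronological format
Overall: Format B 46/119 = 38.7%, the chronological format 47/81 = 58.0% → the chronological format
Neither sweeps: Format B wins 1 of 2 groups, the chronological format wins 1. The chronological format wins overall but not every group — no Simpson reversal.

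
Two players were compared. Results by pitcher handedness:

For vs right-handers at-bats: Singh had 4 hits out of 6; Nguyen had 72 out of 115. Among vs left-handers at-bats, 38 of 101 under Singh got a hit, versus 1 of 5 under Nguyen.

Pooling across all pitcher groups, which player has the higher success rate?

Nguyen

Vs right-handers: Singh 4/6 = 66.7%, Nguyen 72/115 = 62.6% → Singh
Vs left-handers: Singh 38/101 = 37.6%, Nguyen 1/5 = 20.0% → Singh
Overall: Singh 42/107 = 39.3%, Nguyen 73/120 = 60.8% → Nguyen
(Singh wins every pitcher group but Nguyen wins overall — Singh's at-bats skew toward the low-rate vs left-handers group.)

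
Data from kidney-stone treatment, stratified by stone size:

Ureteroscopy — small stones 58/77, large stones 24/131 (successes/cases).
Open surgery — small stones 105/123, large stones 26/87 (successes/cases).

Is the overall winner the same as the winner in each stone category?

Yes

Small stones: ureteroscopy 58/77 = 75.3%, open surgery 105/123 = 85.4% → open surgery
Large stones: ureteroscopy 24/131 = 18.3%, open surgery 26/87 = 29.9% → open surgery
Overall: ureteroscopy 82/208 = 39.4%, open surgery 131/210 = 62.4% → open surgery
Open surgery wins overall and in every stone group — no reversal.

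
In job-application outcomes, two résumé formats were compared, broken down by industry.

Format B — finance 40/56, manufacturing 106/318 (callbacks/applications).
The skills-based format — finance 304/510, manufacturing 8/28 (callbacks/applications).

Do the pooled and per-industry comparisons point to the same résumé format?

No

Finance: Format B 40/56 = 71.4%, the skills-based format 304/510 = 59.6% → Format B
Manufacturing: Format B 106/318 = 33.3%, the skills-based format 8/28 = 28.6% → Format B
Overall: Format B 146/374 = 39.0%, the skills-based format 312/538 = 58.0% → the skills-based format
Format B wins each industry group but the skills-based format wins overall — the comparison reverses. Format B's applications skew toward manufacturing, which has a lower base rate.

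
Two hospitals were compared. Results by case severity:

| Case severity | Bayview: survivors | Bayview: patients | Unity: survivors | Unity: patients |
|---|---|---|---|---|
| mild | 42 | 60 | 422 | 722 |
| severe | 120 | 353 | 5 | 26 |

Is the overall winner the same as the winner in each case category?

No

Mild: Bayview 42/60 = 70.0%, Unity 422/722 = 58.4% → Bayview
Severe: Bayview 120/353 = 34.0%, Unity 5/26 = 19.2% → Bayview
Overall: Bayview 162/413 = 39.2%, Unity 427/748 = 57.1% → Unity
Bayview wins each case group but Unity wins overall — the comparison reverses. Bayview's patients skew toward severe, which has a lower base rate.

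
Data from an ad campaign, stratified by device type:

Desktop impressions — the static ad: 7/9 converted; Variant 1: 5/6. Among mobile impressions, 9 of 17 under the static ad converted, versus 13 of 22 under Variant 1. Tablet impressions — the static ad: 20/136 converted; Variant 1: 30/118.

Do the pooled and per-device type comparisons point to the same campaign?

Desktop: the static ad 7/9 = 77.8%, Variant 1 5/6 = 83.3% → Variant 1
Mobile: the static ad 9/17 = 52.9%, Variant 1 13/22 = 59.1% → Variant 1
Tablet: the static ad 20/136 = 14.7%, Variant 1 30/118 = 25.4% → Variant 1
Overall: the static ad 36/162 = 22.2%, Variant 1 48/146 = 32.9% → Variant 1
Variant 1 wins overall and in every device group — no reversal.

Yes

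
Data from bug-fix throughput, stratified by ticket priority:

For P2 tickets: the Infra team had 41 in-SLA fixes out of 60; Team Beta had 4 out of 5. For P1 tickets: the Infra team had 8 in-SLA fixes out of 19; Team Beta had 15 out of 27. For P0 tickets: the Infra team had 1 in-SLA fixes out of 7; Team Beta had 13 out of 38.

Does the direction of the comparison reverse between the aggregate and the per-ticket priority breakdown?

P2: the Infra team 41/60 = 68.3%, Team Beta 4/5 = 80.0% → Team Beta
P1: the Infra team 8/19 = 42.1%, Team Beta 15/27 = 55.6% → Team Beta
P0: the Infra team 1/7 = 14.3%, Team Beta 13/38 = 34.2% → Team Beta
Overall: the Infra team 50/86 = 58.1%, Team Beta 32/70 = 45.7% → the Infra team
Team Beta wins each ticket group but the Infra team wins overall — the comparison reverses. Team Beta's tickets skew toward P0, which has a lower base rate.

Yes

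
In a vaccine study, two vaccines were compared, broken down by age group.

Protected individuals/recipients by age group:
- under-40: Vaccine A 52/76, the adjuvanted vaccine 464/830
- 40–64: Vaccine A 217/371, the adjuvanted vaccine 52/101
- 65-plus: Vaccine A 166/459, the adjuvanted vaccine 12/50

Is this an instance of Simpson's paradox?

Yes

Under-40: Vaccine A 52/76 = 68.4%, the adjuvanted vaccine 464/830 = 55.9% → Vaccine A
40–64: Vaccine A 217/371 = 58.5%, the adjuvanted vaccine 52/101 = 51.5% → Vaccine A
65-plus: Vaccine A 166/459 = 36.2%, the adjuvanted vaccine 12/50 = 24.0% → Vaccine A
Overall: Vaccine A 435/906 = 48.0%, the adjuvanted vaccine 528/981 = 53.8% → the adjuvanted vaccine
Vaccine A wins each age group but the adjuvanted vaccine wins overall — the comparison reverses. Vaccine A's recipients skew toward 65-plus, which has a lower base rate.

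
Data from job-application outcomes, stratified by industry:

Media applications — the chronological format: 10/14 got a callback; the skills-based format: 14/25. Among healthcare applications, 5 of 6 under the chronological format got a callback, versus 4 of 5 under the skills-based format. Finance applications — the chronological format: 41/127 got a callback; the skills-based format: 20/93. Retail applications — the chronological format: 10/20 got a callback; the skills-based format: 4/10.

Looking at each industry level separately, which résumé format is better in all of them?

the chronological format

Media: the chronological format 10/14 = 71.4%, the skills-based format 14/25 = 56.0% → the chronological format
Healthcare: the chronological format 5/6 = 83.3%, the skills-based format 4/5 = 80.0% → the chronological format
Finance: the chronological format 41/127 = 32.3%, the skills-based format 20/93 = 21.5% → the chronological format
Retail: the chronological format 10/20 = 50.0%, the skills-based format 4/10 = 40.0% → the chronological format
The chronological format has the higher rate in all 4 groups.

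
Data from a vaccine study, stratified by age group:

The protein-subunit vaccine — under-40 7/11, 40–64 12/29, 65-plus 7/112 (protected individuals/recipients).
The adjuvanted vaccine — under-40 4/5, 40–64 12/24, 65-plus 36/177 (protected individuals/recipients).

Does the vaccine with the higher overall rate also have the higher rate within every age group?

Under-40: the protein-subunit vaccine 7/11 = 63.6%, the adjuvanted vaccine 4/5 = 80.0% → the adjuvanted vaccine
40–64: the protein-subunit vaccine 12/29 = 41.4%, the adjuvanted vaccine 12/24 = 50.0% → the adjuvanted vaccine
65-plus: the protein-subunit vaccine 7/112 = 6.2%, the adjuvanted vaccine 36/177 = 20.3% → the adjuvanted vaccine
Overall: the protein-subunit vaccine 26/152 = 17.1%, the adjuvanted vaccine 52/206 = 25.2% → the adjuvanted vaccine
The adjuvanted vaccine wins overall and in every age group — no reversal.

Yes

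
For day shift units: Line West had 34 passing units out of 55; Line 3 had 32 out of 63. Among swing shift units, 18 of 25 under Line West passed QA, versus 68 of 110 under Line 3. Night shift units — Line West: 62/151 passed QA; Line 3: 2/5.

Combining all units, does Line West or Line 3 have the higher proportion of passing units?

Day shift: Line West 34/55 = 61.8%, Line 3 32/63 = 50.8% → Line West
Swing shift: Line West 18/25 = 72.0%, Line 3 68/110 = 61.8% → Line West
Night shift: Line West 62/151 = 41.1%, Line 3 2/5 = 40.0% → Line West
Overall: Line West 114/231 = 49.4%, Line 3 102/178 = 57.3% → Line 3
(Line West wins every shift group but Line 3 wins overall — Line West's units skew toward the low-rate night shift group.)

Line 3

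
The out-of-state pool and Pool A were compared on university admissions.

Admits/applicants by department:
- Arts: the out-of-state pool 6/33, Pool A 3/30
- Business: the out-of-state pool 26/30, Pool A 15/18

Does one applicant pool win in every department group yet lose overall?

No

Arts: the out-of-state pool 6/33 = 18.2%, Pool A 3/30 = 10.0% → the out-of-state pool
Business: the out-of-state pool 26/30 = 86.7%, Pool A 15/18 = 83.3% → the out-of-state pool
Overall: the out-of-state pool 32/63 = 50.8%, Pool A 18/48 = 37.5% → the out-of-state pool
The out-of-state pool wins overall and in every department group — no reversal.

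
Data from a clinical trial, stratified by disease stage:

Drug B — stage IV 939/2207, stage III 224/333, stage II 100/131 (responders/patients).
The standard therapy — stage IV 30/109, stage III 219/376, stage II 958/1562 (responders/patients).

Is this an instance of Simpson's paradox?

Stage IV: Drug B 939/2207 = 42.5%, the standard therapy 30/109 = 27.5% → Drug B
Stage III: Drug B 224/333 = 67.3%, the standard therapy 219/376 = 58.2% → Drug B
Stage II: Drug B 100/131 = 76.3%, the standard therapy 958/1562 = 61.3% → Drug B
Overall: Drug B 1263/2671 = 47.3%, the standard therapy 1207/2047 = 59.0% → the standard therapy
Drug B wins each disease group but the standard therapy wins overall — the comparison reverses. Drug B's patients skew toward stage IV, which has a lower base rate.

Yes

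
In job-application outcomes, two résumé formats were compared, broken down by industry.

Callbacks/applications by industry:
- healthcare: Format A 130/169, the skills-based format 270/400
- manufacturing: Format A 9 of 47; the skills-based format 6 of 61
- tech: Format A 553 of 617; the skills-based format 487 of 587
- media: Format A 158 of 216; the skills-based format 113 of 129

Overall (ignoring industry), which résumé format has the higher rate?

Healthcare: Format A 130/169 = 76.9%, the skills-based format 270/400 = 67.5% → Format A
Manufacturing: Format A 9/47 = 19.1%, the skills-based format 6/61 = 9.8% → Format A
Tech: Format A 553/617 = 89.6%, the skills-based format 487/587 = 83.0% → Format A
Media: Format A 158/216 = 73.1%, the skills-based format 113/129 = 87.6% → the skills-based format
Overall: Format A 850/1049 = 81.0%, the skills-based format 876/1177 = 74.4% → Format A
(Neither sweeps every industry group, but Format A has the higher pooled rate.)

Format A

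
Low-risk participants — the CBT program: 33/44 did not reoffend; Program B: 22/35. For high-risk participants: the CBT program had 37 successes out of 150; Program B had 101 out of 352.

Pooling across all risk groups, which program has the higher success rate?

the CBT program

Low-risk: the CBT program 33/44 = 75.0%, Program B 22/35 = 62.9% → the CBT program
High-risk: the CBT program 37/150 = 24.7%, Program B 101/352 = 28.7% → Program B
Overall: the CBT program 70/194 = 36.1%, Program B 123/387 = 31.8% → the CBT program
(Neither sweeps every risk group, but the CBT program has the higher pooled rate.)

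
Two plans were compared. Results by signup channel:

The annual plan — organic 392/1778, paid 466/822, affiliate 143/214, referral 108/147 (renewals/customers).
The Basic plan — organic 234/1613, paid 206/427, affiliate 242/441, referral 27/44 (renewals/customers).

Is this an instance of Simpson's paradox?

No

Organic: the annual plan 392/1778 = 22.0%, the Basic plan 234/1613 = 14.5% → the annual plan
Paid: the annual plan 466/822 = 56.7%, the Basic plan 206/427 = 48.2% → the annual plan
Affiliate: the annual plan 143/214 = 66.8%, the Basic plan 242/441 = 54.9% → the annual plan
Referral: the annual plan 108/147 = 73.5%, the Basic plan 27/44 = 61.4% → the annual plan
Overall: the annual plan 1109/2961 = 37.5%, the Basic plan 709/2525 = 28.1% → the annual plan
The annual plan wins overall and in every signup group — no reversal.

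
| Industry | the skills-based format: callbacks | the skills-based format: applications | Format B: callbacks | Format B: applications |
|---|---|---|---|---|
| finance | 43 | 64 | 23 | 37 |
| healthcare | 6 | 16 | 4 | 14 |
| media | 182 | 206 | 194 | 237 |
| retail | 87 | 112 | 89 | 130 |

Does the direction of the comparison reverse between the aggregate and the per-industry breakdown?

Finance: the skills-based format 43/64 = 67.2%, Format B 23/37 = 62.2% → the skills-based format
Healthcare: the skills-based format 6/16 = 37.5%, Format B 4/14 = 28.6% → the skills-based format
Media: the skills-based format 182/206 = 88.3%, Format B 194/237 = 81.9% → the skills-based format
Retail: the skills-based format 87/112 = 77.7%, Format B 89/130 = 68.5% → the skills-based format
Overall: the skills-based format 318/398 = 79.9%, Format B 310/418 = 74.2% → the skills-based format
The skills-based format wins overall and in every industry group — no reversal.

No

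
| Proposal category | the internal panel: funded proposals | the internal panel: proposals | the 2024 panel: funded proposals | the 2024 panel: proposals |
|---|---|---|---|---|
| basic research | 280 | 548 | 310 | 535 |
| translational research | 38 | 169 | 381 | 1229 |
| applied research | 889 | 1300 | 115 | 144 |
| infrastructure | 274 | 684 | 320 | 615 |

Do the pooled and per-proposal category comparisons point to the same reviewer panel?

Basic research: the internal panel 280/548 = 51.1%, the 2024 panel 310/535 = 57.9% → the 2024 panel
Translational research: the internal panel 38/169 = 22.5%, the 2024 panel 381/1229 = 31.0% → the 2024 panel
Applied research: the internal panel 889/1300 = 68.4%, the 2024 panel 115/144 = 79.9% → the 2024 panel
Infrastructure: the internal panel 274/684 = 40.1%, the 2024 panel 320/615 = 52.0% → the 2024 panel
Overall: the internal panel 1481/2701 = 54.8%, the 2024 panel 1126/2523 = 44.6% → the internal panel
The 2024 panel wins each proposal group but the internal panel wins overall — the comparison reverses. The 2024 panel's proposals skew toward translational research, which has a lower base rate.

No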